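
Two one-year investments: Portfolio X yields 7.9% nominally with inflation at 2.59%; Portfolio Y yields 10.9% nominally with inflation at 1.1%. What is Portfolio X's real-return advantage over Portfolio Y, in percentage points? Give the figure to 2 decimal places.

-4.52

Portfolio X real return: 1.079/1.0259 − 1 = 5.176%.
Portfolio Y real return: 1.109/1.011 − 1 = 9.693%.
Difference: 5.176 − 9.693 = -4.517 pp.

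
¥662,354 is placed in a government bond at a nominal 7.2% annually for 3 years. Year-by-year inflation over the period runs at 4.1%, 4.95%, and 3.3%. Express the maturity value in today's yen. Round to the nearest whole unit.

Nominal value at maturity: ¥662,354 × (1 + 7.2%)^3 ≈ ¥815,971.
Price-level factor over 3 years: 1.041 × 1.0495 × 1.033 = 1.1285829735.
The maturity value deflated by that factor is the answer in today's purchasing power.

¥723,005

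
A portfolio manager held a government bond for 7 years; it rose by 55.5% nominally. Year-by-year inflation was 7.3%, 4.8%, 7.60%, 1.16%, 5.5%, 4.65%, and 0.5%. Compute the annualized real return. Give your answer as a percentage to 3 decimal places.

1.953%

Cumulative inflation factor: 1.073 × 1.048 × 1.0760 × 1.0116 × 1.055 × 1.0465 × 1.005 ≈ 1.35813.
Nominal growth factor: 1.55500. Real growth factor = 1.55500 / 1.35813 ≈ 1.14496.
Annualized: 1.14496^(1/7) − 1 ≈ 0.01953.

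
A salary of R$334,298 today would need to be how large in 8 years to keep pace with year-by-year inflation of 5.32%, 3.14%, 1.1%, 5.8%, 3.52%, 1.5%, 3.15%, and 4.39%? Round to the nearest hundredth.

R$439,467.75

Cumulative price-level factor: 1.0532 × 1.0314 × 1.011 × 1.058 × 1.0352 × 1.015 × 1.0315 × 1.0439 ≈ 1.3145988144.
Multiplying R$334,298 by the price-level factor gives the future nominal sum.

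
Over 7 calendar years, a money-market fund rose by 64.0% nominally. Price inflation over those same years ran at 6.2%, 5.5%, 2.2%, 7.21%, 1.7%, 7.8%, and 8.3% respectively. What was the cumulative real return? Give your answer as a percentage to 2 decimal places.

12.52%

Cumulative inflation factor: 1.062 × 1.055 × 1.022 × 1.0721 × 1.017 × 1.078 × 1.083 ≈ 1.45758.
Nominal growth factor: 1.64000. Real growth factor = 1.64000 / 1.45758 ≈ 1.12516.
Total real return ≈ 12.5155%.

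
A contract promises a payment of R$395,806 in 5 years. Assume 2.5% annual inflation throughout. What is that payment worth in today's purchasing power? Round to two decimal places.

Price-level factor over 5 years: (1 + 2.5%)^5 ≈ 1.1314082129.
Purchasing power today: R$395,806 divided by that factor.

R$349,834.83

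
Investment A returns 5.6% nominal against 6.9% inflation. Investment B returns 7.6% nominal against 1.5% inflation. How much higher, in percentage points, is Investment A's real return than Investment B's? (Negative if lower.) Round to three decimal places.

-7.226

Investment A real return: 1.056/1.069 − 1 = -1.2161%.
Investment B real return: 1.076/1.015 − 1 = 6.0099%.
Difference: -1.2161 − 6.0099 = -7.2260 pp.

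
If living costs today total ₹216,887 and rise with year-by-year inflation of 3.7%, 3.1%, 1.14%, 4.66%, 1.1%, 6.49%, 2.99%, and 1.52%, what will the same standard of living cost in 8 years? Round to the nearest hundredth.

₹276,300.25

Cumulative price-level factor: 1.037 × 1.031 × 1.0114 × 1.0466 × 1.011 × 1.0649 × 1.0299 × 1.0152 ≈ 1.2739364129.
The nominal amount required is ₹216,887 scaled up by that factor.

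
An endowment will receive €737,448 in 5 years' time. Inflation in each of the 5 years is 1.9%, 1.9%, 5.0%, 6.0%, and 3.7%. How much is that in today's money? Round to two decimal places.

Price-level factor over 5 years: 1.019 × 1.019 × 1.050 × 1.060 × 1.037 ≈ 1.1984565373.
Purchasing power today: €737,448 divided by that factor.

€615,331.45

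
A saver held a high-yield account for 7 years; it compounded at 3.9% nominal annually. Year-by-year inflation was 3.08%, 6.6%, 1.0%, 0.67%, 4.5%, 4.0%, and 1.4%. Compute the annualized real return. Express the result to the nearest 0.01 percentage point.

Cumulative inflation factor: 1.0308 × 1.066 × 1.010 × 1.0067 × 1.045 × 1.040 × 1.014 ≈ 1.23123.
Nominal growth factor: 1.30710. Real growth factor = 1.30710 / 1.23123 ≈ 1.06162.
Annualized: 1.06162^(1/7) − 1 ≈ 0.00858.

0.86%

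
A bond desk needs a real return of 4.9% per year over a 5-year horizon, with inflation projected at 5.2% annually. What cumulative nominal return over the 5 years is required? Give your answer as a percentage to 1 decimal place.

63.7%

Required annual nominal rate: (1+4.9%)(1+5.2%) − 1 = 10.3548%.
Cumulative over 5 years: (1 + 0.103548)^5 − 1 ≈ 0.63665.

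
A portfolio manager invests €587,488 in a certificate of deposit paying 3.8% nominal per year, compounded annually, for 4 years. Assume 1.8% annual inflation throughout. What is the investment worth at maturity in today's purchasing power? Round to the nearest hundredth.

Nominal value at maturity: €587,488 × (1 + 3.8%)^4 ≈ €682,006.34.
Price-level factor over 4 years: (1 + 1.8%)^4 ≈ 1.0739674330.
Dividing the nominal maturity value by the price-level factor gives the value in today's money.

€635,034.47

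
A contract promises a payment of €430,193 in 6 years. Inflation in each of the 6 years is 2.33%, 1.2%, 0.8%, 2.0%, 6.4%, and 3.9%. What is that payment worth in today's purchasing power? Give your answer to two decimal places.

Price-level factor over 6 years: 1.0233 × 1.012 × 1.008 × 1.020 × 1.064 × 1.039 ≈ 1.1770674931.
Purchasing power today: €430,193 divided by that factor.

€365,478.62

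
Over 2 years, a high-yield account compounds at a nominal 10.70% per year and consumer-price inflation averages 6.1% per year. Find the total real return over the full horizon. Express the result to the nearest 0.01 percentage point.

The annual real rate is (1+10.70%)/(1+6.1%) − 1 = 4.3355%.
Compounded over 2 years: (1 + 0.043355)^2 − 1 ≈ 0.08859.

8.86%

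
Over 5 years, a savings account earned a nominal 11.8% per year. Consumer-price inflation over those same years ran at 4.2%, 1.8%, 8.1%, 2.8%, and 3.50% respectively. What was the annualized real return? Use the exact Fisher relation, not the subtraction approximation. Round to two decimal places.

7.44%

Cumulative inflation factor: 1.042 × 1.018 × 1.081 × 1.028 × 1.0350 ≈ 1.22004.
Nominal growth factor: 1.74666. Real growth factor = 1.74666 / 1.22004 ≈ 1.43164.
Annualized: 1.43164^(1/5) − 1 ≈ 0.07440.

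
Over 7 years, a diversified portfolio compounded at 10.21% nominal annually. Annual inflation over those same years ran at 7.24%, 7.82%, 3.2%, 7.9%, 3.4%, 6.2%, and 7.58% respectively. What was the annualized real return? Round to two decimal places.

Cumulative inflation factor: 1.0724 × 1.0782 × 1.032 × 1.079 × 1.034 × 1.062 × 1.0758 ≈ 1.52102.
Nominal growth factor: 1.97491. Real growth factor = 1.97491 / 1.52102 ≈ 1.29841.
Annualized: 1.29841^(1/7) − 1 ≈ 0.03801.

3.80%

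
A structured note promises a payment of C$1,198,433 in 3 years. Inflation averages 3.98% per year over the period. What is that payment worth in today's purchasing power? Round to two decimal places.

Price-level factor over 3 years: (1 + 3.98%)^3 ≈ 1.1242151648.
Purchasing power today: C$1,198,433 divided by that factor.

C$1,066,017.46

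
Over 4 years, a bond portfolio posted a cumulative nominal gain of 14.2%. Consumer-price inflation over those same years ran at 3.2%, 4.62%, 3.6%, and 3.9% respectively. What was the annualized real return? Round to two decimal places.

-0.44%

Cumulative inflation factor: 1.032 × 1.0462 × 1.036 × 1.039 ≈ 1.16217.
Nominal growth factor: 1.14200. Real growth factor = 1.14200 / 1.16217 ≈ 0.98264.
Annualized: 0.98264^(1/4) − 1 ≈ -0.00437.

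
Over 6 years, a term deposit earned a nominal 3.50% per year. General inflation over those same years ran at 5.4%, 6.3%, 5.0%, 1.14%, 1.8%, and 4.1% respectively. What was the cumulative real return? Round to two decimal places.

-2.51%

Cumulative inflation factor: 1.054 × 1.063 × 1.050 × 1.0114 × 1.018 × 1.041 ≈ 1.26091.
Nominal growth factor: 1.22926. Real growth factor = 1.22926 / 1.26091 ≈ 0.97489.
Total real return ≈ -2.5106%.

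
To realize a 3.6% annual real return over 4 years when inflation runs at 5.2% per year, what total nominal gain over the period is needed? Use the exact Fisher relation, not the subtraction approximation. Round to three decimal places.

Required annual nominal rate: (1+3.6%)(1+5.2%) − 1 = 8.9872%.
Cumulative over 4 years: (1 + 0.089872)^4 − 1 ≈ 0.41092.

41.092%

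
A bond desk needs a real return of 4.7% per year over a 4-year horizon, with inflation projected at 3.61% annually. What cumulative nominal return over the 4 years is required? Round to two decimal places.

38.48%

Required annual nominal rate: (1+4.7%)(1+3.61%) − 1 = 8.47967%.
Cumulative over 4 years: (1 + 0.0847967)^4 − 1 ≈ 0.38482.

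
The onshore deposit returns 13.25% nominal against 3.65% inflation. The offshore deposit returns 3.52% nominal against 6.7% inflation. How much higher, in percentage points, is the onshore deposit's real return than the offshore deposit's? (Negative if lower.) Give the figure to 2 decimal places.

12.24

The onshore deposit real return: 1.1325/1.0365 − 1 = 9.262%.
The offshore deposit real return: 1.0352/1.067 − 1 = -2.980%.
Difference: 9.262 − (-2.980) = 12.242 pp.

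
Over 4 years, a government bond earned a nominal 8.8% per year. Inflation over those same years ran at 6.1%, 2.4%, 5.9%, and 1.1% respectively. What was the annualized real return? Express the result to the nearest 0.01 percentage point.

4.76%

Cumulative inflation factor: 1.061 × 1.024 × 1.059 × 1.011 ≈ 1.16322.
Nominal growth factor: 1.40125. Real growth factor = 1.40125 / 1.16322 ≈ 1.20463.
Annualized: 1.20463^(1/4) − 1 ≈ 0.04764.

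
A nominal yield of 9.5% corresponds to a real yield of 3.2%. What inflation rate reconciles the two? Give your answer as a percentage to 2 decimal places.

From (1+r_nom) = (1+r_real)(1+π), we get 1+π = (1 + 9.5%)/(1 + 3.2%) = 1.095/1.032 ≈ 1.06105.
So π ≈ 6.1047%.

6.10%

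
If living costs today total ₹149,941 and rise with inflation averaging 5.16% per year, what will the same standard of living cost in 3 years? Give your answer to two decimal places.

Cumulative price-level factor: (1+5.16%)^3 ≈ 1.1629250681.
Multiplying ₹149,941 by the price-level factor gives the future nominal sum.

₹174,370.15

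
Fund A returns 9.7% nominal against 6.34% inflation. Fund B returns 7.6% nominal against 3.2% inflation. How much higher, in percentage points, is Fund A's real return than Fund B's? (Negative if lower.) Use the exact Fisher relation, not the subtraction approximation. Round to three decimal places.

Fund A real return: 1.097/1.0634 − 1 = 3.1597%.
Fund B real return: 1.076/1.032 − 1 = 4.2636%.
Difference: 3.1597 − 4.2636 = -1.1039 pp.

-1.104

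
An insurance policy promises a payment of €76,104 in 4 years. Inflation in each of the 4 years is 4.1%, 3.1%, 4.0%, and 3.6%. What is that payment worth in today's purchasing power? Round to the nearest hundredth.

Price-level factor over 4 years: 1.041 × 1.031 × 1.040 × 1.036 ≈ 1.1563851062.
Purchasing power today: €76,104 divided by that factor.

€65,811.99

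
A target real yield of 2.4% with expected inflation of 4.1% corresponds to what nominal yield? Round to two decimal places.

6.60%

By the Fisher equation, 1 + r_nom = (1 + 2.4%)(1 + 4.1%) = 1.024 × 1.041 = 1.065984.
So r_nom = 6.5984%.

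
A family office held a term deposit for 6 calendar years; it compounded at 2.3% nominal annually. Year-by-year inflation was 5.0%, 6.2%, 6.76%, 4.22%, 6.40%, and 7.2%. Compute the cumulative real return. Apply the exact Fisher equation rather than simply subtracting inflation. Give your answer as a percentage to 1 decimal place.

-19.0%

Cumulative inflation factor: 1.050 × 1.062 × 1.0676 × 1.0422 × 1.0640 × 1.072 ≈ 1.41517.
Nominal growth factor: 1.14618. Real growth factor = 1.14618 / 1.41517 ≈ 0.80992.
Total real return ≈ -19.0077%.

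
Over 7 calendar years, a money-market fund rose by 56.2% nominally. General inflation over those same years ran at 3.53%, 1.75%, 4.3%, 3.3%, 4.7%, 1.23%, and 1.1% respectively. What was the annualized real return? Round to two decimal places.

Cumulative inflation factor: 1.0353 × 1.0175 × 1.043 × 1.033 × 1.047 × 1.0123 × 1.011 ≈ 1.21616.
Nominal growth factor: 1.56200. Real growth factor = 1.56200 / 1.21616 ≈ 1.28437.
Annualized: 1.28437^(1/7) − 1 ≈ 0.03640.

3.64%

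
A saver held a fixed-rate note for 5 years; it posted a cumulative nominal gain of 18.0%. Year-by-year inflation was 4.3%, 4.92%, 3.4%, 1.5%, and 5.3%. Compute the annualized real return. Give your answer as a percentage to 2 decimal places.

Cumulative inflation factor: 1.043 × 1.0492 × 1.034 × 1.015 × 1.053 ≈ 1.20937.
Nominal growth factor: 1.18000. Real growth factor = 1.18000 / 1.20937 ≈ 0.97572.
Annualized: 0.97572^(1/5) − 1 ≈ -0.00490.

-0.49%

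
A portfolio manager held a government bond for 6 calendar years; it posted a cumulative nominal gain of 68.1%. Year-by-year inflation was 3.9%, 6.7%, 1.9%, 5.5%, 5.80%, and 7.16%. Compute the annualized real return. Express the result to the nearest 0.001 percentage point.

3.707%

Cumulative inflation factor: 1.039 × 1.067 × 1.019 × 1.055 × 1.0580 × 1.0716 ≈ 1.35122.
Nominal growth factor: 1.68100. Real growth factor = 1.68100 / 1.35122 ≈ 1.24406.
Annualized: 1.24406^(1/6) − 1 ≈ 0.03707.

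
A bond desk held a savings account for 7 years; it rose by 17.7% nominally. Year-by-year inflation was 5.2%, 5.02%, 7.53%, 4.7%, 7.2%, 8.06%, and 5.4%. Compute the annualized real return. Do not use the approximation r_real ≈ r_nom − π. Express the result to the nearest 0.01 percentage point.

-3.58%

Cumulative inflation factor: 1.052 × 1.0502 × 1.0753 × 1.047 × 1.072 × 1.0806 × 1.054 ≈ 1.51867.
Nominal growth factor: 1.17700. Real growth factor = 1.17700 / 1.51867 ≈ 0.77502.
Annualized: 0.77502^(1/7) − 1 ≈ -0.03575.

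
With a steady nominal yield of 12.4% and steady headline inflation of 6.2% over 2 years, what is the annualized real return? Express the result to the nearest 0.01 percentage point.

5.84%

With constant rates the annual real return is the same each year: (1+12.4%)/(1+6.2%) − 1 = 0.05838.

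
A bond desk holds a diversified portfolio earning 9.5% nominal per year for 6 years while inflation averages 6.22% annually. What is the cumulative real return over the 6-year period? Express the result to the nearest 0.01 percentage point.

20.02%

The annual real rate is (1+9.5%)/(1+6.22%) − 1 = 3.0879%.
Compounded over 6 years: (1 + 0.030879)^6 − 1 ≈ 0.20018.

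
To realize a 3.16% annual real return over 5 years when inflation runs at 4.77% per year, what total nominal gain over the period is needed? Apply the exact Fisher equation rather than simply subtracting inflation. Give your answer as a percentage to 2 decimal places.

Required annual nominal rate: (1+3.16%)(1+4.77%) − 1 = 8.080732%.
Cumulative over 5 years: (1 + 0.08080732)^5 − 1 ≈ 0.47483.

47.48%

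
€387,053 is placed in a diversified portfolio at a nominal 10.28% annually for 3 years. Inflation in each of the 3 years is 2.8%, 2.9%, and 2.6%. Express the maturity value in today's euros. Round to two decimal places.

Nominal value at maturity: €387,053 × (1 + 10.28%)^3 ≈ €519,111.57.
Price-level factor over 3 years: 1.028 × 1.029 × 1.026 = 1.085315112.
Dividing the nominal maturity value by the price-level factor gives the value in today's money.

€478,304.93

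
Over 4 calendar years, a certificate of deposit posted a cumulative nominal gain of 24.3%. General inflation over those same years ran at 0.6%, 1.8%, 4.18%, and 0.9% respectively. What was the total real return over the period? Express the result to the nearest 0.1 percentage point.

15.5%

Cumulative inflation factor: 1.006 × 1.018 × 1.0418 × 1.009 ≈ 1.07652.
Nominal growth factor: 1.24300. Real growth factor = 1.24300 / 1.07652 ≈ 1.15465.
Total real return ≈ 15.4649%.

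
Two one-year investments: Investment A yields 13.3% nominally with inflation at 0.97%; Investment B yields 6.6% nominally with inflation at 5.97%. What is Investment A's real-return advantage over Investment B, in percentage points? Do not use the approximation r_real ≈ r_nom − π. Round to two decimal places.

Investment A real return: 1.133/1.0097 − 1 = 12.212%.
Investment B real return: 1.066/1.0597 − 1 = 0.595%.
Difference: 12.212 − 0.595 = 11.617 pp.

11.62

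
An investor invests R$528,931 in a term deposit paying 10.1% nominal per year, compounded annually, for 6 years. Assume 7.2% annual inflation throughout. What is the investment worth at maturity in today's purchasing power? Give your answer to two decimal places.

Nominal value at maturity: R$528,931 × (1 + 10.1%)^6 ≈ R$942,156.25.
Price-level factor over 6 years: (1 + 7.2%)^6 ≈ 1.5176398167.
The maturity value deflated by that factor is the answer in today's purchasing power.

R$620,803.59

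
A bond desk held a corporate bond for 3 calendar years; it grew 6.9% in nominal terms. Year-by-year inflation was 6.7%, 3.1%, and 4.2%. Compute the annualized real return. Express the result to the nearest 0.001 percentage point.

-2.300%

Cumulative inflation factor: 1.067 × 1.031 × 1.042 ≈ 1.14628.
Nominal growth factor: 1.06900. Real growth factor = 1.06900 / 1.14628 ≈ 0.93258.
Annualized: 0.93258^(1/3) − 1 ≈ -0.02300.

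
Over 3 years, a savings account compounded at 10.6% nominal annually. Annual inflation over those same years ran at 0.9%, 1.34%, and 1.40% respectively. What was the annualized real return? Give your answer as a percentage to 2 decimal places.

9.27%

Cumulative inflation factor: 1.009 × 1.0134 × 1.0140 ≈ 1.03684.
Nominal growth factor: 1.35290. Real growth factor = 1.35290 / 1.03684 ≈ 1.30483.
Annualized: 1.30483^(1/3) − 1 ≈ 0.09274.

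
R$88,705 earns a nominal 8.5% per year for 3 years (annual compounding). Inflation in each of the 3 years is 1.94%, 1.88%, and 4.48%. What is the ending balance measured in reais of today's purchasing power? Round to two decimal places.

R$104,416.85

Nominal value at maturity: R$88,705 × (1 + 8.5%)^3 ≈ R$113,301.93.
Price-level factor over 3 years: 1.0194 × 1.0188 × 1.0448 ≈ 1.0850924195.
The maturity value deflated by that factor is the answer in today's purchasing power.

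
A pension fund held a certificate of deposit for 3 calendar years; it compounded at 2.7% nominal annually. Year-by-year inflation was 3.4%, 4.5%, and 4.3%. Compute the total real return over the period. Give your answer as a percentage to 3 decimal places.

-3.885%

Cumulative inflation factor: 1.034 × 1.045 × 1.043 ≈ 1.12699.
Nominal growth factor: 1.08321. Real growth factor = 1.08321 / 1.12699 ≈ 0.96115.
Total real return ≈ -3.8852%.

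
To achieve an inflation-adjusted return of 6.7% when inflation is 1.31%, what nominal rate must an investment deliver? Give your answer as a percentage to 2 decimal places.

8.10%

By the Fisher equation, 1 + r_nom = (1 + 6.7%)(1 + 1.31%) = 1.067 × 1.0131 = 1.0809777.
So r_nom = 8.09777%.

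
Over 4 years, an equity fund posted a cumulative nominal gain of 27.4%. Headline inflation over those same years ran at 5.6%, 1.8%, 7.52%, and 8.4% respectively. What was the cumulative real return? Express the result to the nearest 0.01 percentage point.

Cumulative inflation factor: 1.056 × 1.018 × 1.0752 × 1.084 ≈ 1.25294.
Nominal growth factor: 1.27400. Real growth factor = 1.27400 / 1.25294 ≈ 1.01681.
Total real return ≈ 1.6809%.

1.68%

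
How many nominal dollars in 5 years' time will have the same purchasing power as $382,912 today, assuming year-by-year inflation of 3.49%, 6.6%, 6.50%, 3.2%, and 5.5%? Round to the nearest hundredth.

Cumulative price-level factor: 1.0349 × 1.066 × 1.0650 × 1.032 × 1.055 ≈ 1.2791967765.
Multiplying $382,912 by the price-level factor gives the future nominal sum.

$489,819.80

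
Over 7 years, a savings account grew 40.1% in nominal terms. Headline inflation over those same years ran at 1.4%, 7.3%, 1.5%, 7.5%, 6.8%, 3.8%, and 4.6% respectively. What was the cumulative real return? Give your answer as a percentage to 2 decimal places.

Cumulative inflation factor: 1.014 × 1.073 × 1.015 × 1.075 × 1.068 × 1.038 × 1.046 ≈ 1.37661.
Nominal growth factor: 1.40100. Real growth factor = 1.40100 / 1.37661 ≈ 1.01771.
Total real return ≈ 1.7714%.

1.77%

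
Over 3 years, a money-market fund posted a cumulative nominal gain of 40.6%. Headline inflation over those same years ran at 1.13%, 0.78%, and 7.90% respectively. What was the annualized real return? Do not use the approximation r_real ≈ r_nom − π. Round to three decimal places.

8.535%

Cumulative inflation factor: 1.0113 × 1.0078 × 1.0790 ≈ 1.09970.
Nominal growth factor: 1.40600. Real growth factor = 1.40600 / 1.09970 ≈ 1.27853.
Annualized: 1.27853^(1/3) − 1 ≈ 0.08535.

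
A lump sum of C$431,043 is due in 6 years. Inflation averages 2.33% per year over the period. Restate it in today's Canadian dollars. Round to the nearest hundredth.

Price-level factor over 6 years: (1 + 2.33%)^6 ≈ 1.1482007990.
Purchasing power today: C$431,043 divided by that factor.

C$375,407.33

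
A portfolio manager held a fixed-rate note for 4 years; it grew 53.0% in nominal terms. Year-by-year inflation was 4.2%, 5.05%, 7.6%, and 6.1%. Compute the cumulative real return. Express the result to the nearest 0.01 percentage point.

Cumulative inflation factor: 1.042 × 1.0505 × 1.076 × 1.061 ≈ 1.24966.
Nominal growth factor: 1.53000. Real growth factor = 1.53000 / 1.24966 ≈ 1.22433.
Total real return ≈ 22.4334%.

22.43%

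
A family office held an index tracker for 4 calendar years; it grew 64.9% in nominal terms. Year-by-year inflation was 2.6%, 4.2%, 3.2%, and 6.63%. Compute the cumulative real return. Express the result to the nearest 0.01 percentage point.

Cumulative inflation factor: 1.026 × 1.042 × 1.032 × 1.0663 ≈ 1.17645.
Nominal growth factor: 1.64900. Real growth factor = 1.64900 / 1.17645 ≈ 1.40167.
Total real return ≈ 40.1672%.

40.17%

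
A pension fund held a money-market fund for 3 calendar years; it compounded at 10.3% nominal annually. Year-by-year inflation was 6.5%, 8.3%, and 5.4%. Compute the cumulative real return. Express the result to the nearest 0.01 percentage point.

Cumulative inflation factor: 1.065 × 1.083 × 1.054 ≈ 1.21568.
Nominal growth factor: 1.34192. Real growth factor = 1.34192 / 1.21568 ≈ 1.10384.
Total real return ≈ 10.3844%.

10.38%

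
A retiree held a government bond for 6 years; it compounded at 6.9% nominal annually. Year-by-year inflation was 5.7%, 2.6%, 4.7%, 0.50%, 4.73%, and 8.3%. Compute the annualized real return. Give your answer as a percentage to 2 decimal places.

2.40%

Cumulative inflation factor: 1.057 × 1.026 × 1.047 × 1.0050 × 1.0473 × 1.083 ≈ 1.29430.
Nominal growth factor: 1.49233. Real growth factor = 1.49233 / 1.29430 ≈ 1.15301.
Annualized: 1.15301^(1/6) − 1 ≈ 0.02401.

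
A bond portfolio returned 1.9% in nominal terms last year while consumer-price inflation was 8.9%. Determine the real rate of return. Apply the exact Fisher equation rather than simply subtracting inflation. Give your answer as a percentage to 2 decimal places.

Real return via the Fisher equation: (1 + 1.9%)/(1 + 8.9%) − 1 = 1.019/1.089 − 1 ≈ -0.06428.

-6.43%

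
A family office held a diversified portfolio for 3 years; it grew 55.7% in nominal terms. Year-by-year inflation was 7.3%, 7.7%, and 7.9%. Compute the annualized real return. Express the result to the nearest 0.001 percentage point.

Cumulative inflation factor: 1.073 × 1.077 × 1.079 ≈ 1.24692.
Nominal growth factor: 1.55700. Real growth factor = 1.55700 / 1.24692 ≈ 1.24868.
Annualized: 1.24868^(1/3) − 1 ≈ 0.07684.

7.684%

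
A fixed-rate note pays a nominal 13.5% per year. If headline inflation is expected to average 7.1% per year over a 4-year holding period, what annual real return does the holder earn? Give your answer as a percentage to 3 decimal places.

With constant rates the annual real return is the same each year: (1+13.5%)/(1+7.1%) − 1 = 0.05976.

5.976%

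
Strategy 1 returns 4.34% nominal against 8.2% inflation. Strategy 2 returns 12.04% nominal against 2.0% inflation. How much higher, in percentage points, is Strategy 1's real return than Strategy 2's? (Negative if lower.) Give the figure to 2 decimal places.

-13.41

Strategy 1 real return: 1.0434/1.082 − 1 = -3.567%.
Strategy 2 real return: 1.1204/1.020 − 1 = 9.843%.
Difference: -3.567 − 9.843 = -13.410 pp.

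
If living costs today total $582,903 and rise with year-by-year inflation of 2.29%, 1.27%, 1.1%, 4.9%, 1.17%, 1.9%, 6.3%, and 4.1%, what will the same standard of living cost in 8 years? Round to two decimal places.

Cumulative price-level factor: 1.0229 × 1.0127 × 1.011 × 1.049 × 1.0117 × 1.019 × 1.063 × 1.041 ≈ 1.2532870737.
The nominal amount required is $582,903 scaled up by that factor.

$730,544.80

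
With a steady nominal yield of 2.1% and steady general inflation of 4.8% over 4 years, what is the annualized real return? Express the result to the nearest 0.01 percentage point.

With constant rates the annual real return is the same each year: (1+2.1%)/(1+4.8%) − 1 = -0.02576.

-2.58%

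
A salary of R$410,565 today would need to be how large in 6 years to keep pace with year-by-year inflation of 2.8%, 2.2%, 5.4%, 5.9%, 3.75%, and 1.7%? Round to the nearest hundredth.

Cumulative price-level factor: 1.028 × 1.022 × 1.054 × 1.059 × 1.0375 × 1.017 ≈ 1.2373416724.
Multiplying R$410,565 by the price-level factor gives the future nominal sum.

R$508,009.18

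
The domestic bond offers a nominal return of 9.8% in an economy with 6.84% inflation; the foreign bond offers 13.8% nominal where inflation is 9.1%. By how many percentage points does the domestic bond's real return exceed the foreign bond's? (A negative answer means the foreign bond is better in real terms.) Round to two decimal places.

The domestic bond real return: 1.098/1.0684 − 1 = 2.770%.
The foreign bond real return: 1.138/1.091 − 1 = 4.308%.
Difference: 2.770 − 4.308 = -1.538 pp.

-1.54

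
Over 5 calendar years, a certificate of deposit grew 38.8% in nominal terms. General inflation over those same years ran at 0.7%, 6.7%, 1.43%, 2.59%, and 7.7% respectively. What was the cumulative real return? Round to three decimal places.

15.268%

Cumulative inflation factor: 1.007 × 1.067 × 1.0143 × 1.0259 × 1.077 ≈ 1.20415.
Nominal growth factor: 1.38800. Real growth factor = 1.38800 / 1.20415 ≈ 1.15268.
Total real return ≈ 15.2679%.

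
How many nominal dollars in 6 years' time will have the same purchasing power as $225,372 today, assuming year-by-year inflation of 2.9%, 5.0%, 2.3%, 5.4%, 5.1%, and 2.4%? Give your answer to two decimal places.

$282,568.37

Cumulative price-level factor: 1.029 × 1.050 × 1.023 × 1.054 × 1.051 × 1.024 ≈ 1.2537865051.
Multiplying $225,372 by the price-level factor gives the future nominal sum.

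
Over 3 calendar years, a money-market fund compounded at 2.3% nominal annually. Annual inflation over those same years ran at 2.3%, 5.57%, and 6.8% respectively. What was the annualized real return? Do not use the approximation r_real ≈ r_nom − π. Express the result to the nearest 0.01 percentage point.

Cumulative inflation factor: 1.023 × 1.0557 × 1.068 ≈ 1.15342.
Nominal growth factor: 1.07060. Real growth factor = 1.07060 / 1.15342 ≈ 0.92820.
Annualized: 0.92820^(1/3) − 1 ≈ -0.02453.

-2.45%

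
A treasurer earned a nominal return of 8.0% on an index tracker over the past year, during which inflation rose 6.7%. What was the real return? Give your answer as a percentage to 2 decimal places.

1.22%

Real return via the Fisher equation: (1 + 8.0%)/(1 + 6.7%) − 1 = 1.080/1.067 − 1 ≈ 0.01218.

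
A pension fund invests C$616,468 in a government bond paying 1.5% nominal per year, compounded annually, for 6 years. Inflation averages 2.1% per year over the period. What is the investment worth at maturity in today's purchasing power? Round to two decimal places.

C$595,048.46

Nominal value at maturity: C$616,468 × (1 + 1.5%)^6 ≈ C$674,072.78.
Price-level factor over 6 years: (1 + 2.1%)^6 ≈ 1.1328031618.
The maturity value deflated by that factor is the answer in today's purchasing power.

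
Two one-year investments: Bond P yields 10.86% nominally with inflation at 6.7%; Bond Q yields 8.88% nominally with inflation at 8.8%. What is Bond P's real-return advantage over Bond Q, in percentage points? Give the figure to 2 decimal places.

3.83

Bond P real return: 1.1086/1.067 − 1 = 3.899%.
Bond Q real return: 1.0888/1.088 − 1 = 0.074%.
Difference: 3.899 − 0.074 = 3.825 pp.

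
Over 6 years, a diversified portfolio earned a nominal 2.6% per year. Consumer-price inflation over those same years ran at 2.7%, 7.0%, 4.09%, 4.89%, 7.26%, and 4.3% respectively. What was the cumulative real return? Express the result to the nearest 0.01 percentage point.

Cumulative inflation factor: 1.027 × 1.070 × 1.0409 × 1.0489 × 1.0726 × 1.043 ≈ 1.34221.
Nominal growth factor: 1.16650. Real growth factor = 1.16650 / 1.34221 ≈ 0.86909.
Total real return ≈ -13.0910%.

-13.09%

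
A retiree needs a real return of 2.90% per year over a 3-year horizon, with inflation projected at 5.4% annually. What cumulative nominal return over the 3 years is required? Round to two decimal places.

Required annual nominal rate: (1+2.90%)(1+5.4%) − 1 = 8.4566%.
Cumulative over 3 years: (1 + 0.084566)^3 − 1 ≈ 0.27576.

27.58%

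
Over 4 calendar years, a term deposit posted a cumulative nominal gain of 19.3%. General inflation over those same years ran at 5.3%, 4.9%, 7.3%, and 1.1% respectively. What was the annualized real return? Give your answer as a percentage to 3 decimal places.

-0.110%

Cumulative inflation factor: 1.053 × 1.049 × 1.073 × 1.011 ≈ 1.19827.
Nominal growth factor: 1.19300. Real growth factor = 1.19300 / 1.19827 ≈ 0.99560.
Annualized: 0.99560^(1/4) − 1 ≈ -0.00110.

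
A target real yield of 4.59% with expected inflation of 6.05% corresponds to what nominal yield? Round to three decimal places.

10.918%

By the Fisher equation, 1 + r_nom = (1 + 4.59%)(1 + 6.05%) = 1.0459 × 1.0605 = 1.10917695.
So r_nom = 10.917695%.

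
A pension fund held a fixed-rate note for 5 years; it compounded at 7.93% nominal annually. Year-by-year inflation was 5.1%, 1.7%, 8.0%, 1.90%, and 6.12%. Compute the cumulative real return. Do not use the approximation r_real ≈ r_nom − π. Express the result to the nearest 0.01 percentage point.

Cumulative inflation factor: 1.051 × 1.017 × 1.080 × 1.0190 × 1.0612 ≈ 1.24830.
Nominal growth factor: 1.46457. Real growth factor = 1.46457 / 1.24830 ≈ 1.17325.
Total real return ≈ 17.3254%.

17.33%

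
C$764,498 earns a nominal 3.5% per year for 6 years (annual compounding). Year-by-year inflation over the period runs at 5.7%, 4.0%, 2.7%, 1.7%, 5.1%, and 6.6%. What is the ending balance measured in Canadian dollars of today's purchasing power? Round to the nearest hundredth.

C$730,564.91

Nominal value at maturity: C$764,498 × (1 + 3.5%)^6 ≈ C$939,763.24.
Price-level factor over 6 years: 1.057 × 1.040 × 1.027 × 1.017 × 1.051 × 1.066 ≈ 1.2863514602.
The maturity value deflated by that factor is the answer in today's purchasing power.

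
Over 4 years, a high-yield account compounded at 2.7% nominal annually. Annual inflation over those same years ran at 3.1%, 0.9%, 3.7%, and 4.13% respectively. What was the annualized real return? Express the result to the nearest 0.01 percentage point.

Cumulative inflation factor: 1.031 × 1.009 × 1.037 × 1.0413 ≈ 1.12332.
Nominal growth factor: 1.11245. Real growth factor = 1.11245 / 1.12332 ≈ 0.99032.
Annualized: 0.99032^(1/4) − 1 ≈ -0.00243.

-0.24%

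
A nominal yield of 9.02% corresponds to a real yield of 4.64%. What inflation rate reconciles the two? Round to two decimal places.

From (1+r_nom) = (1+r_real)(1+π), we get 1+π = (1 + 9.02%)/(1 + 4.64%) = 1.0902/1.0464 ≈ 1.04186.
So π ≈ 4.1858%.

4.19%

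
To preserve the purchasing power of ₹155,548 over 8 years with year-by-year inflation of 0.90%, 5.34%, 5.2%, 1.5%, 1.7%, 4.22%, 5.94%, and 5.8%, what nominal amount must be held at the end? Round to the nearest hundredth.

₹209,724.11

Cumulative price-level factor: 1.0090 × 1.0534 × 1.052 × 1.015 × 1.017 × 1.0422 × 1.0594 × 1.058 ≈ 1.3482918842.
The nominal amount required is ₹155,548 scaled up by that factor.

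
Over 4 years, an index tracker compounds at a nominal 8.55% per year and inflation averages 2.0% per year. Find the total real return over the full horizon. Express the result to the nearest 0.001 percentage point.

The annual real rate is (1+8.55%)/(1+2.0%) − 1 = 6.4216%.
Compounded over 4 years: (1 + 0.064216)^4 − 1 ≈ 0.28268.

28.268%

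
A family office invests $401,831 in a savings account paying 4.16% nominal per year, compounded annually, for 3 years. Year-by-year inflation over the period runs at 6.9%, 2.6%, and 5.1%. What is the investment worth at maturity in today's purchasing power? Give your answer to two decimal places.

Nominal value at maturity: $401,831 × (1 + 4.16%)^3 ≈ $454,094.62.
Price-level factor over 3 years: 1.069 × 1.026 × 1.051 = 1.152730494.
The maturity value deflated by that factor is the answer in today's purchasing power.

$393,929.56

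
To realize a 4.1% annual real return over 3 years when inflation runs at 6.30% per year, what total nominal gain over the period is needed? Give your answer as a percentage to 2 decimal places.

35.50%

Required annual nominal rate: (1+4.1%)(1+6.30%) − 1 = 10.6583%.
Cumulative over 3 years: (1 + 0.106583)^3 − 1 ≈ 0.35504.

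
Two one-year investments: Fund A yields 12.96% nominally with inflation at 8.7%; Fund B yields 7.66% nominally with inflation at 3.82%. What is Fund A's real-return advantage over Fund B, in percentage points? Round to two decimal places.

0.22

Fund A real return: 1.1296/1.087 − 1 = 3.919%.
Fund B real return: 1.0766/1.0382 − 1 = 3.699%.
Difference: 3.919 − 3.699 = 0.220 pp.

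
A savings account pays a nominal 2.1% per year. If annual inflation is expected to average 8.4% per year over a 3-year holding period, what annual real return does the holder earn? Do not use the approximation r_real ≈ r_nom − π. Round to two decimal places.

With constant rates the annual real return is the same each year: (1+2.1%)/(1+8.4%) − 1 = -0.05812.

-5.81%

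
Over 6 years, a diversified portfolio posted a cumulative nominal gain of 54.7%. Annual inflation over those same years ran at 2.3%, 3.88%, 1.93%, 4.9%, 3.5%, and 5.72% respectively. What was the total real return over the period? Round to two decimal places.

Cumulative inflation factor: 1.023 × 1.0388 × 1.0193 × 1.049 × 1.035 × 1.0572 ≈ 1.24332.
Nominal growth factor: 1.54700. Real growth factor = 1.54700 / 1.24332 ≈ 1.24425.
Total real return ≈ 24.4250%.

24.43%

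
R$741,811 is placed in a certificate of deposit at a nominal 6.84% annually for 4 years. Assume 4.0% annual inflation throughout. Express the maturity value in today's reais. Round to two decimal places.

R$826,219.48

Nominal value at maturity: R$741,811 × (1 + 6.84%)^4 ≈ R$966,559.93.
Price-level factor over 4 years: (1 + 4.0%)^4 = 1.16985856.
The maturity value deflated by that factor is the answer in today's purchasing power.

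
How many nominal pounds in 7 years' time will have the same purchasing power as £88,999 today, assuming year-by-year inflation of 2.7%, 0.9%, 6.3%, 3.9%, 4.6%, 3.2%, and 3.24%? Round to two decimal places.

Cumulative price-level factor: 1.027 × 1.009 × 1.063 × 1.039 × 1.046 × 1.032 × 1.0324 ≈ 1.2754686827.
The nominal amount required is £88,999 scaled up by that factor.

£113,515.44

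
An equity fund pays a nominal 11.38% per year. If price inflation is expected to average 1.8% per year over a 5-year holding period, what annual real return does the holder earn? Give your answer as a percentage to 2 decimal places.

9.41%

With constant rates the annual real return is the same each year: (1+11.38%)/(1+1.8%) − 1 = 0.09411.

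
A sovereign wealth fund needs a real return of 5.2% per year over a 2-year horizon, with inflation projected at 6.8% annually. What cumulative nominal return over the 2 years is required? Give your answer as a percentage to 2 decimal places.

26.23%

Required annual nominal rate: (1+5.2%)(1+6.8%) − 1 = 12.3536%.
Cumulative over 2 years: (1 + 0.123536)^2 − 1 ≈ 0.26233.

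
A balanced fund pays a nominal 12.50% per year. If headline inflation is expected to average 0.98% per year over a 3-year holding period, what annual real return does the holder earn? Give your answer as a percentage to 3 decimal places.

With constant rates the annual real return is the same each year: (1+12.50%)/(1+0.98%) − 1 = 0.11408.

11.408%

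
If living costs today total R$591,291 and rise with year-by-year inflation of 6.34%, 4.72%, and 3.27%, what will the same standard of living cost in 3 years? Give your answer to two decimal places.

Cumulative price-level factor: 1.0634 × 1.0472 × 1.0327 ≈ 1.1500069541.
The nominal amount required is R$591,291 scaled up by that factor.

R$679,988.76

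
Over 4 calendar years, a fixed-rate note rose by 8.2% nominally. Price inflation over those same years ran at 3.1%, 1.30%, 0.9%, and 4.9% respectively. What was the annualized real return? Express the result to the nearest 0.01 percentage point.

-0.53%

Cumulative inflation factor: 1.031 × 1.0130 × 1.009 × 1.049 ≈ 1.10544.
Nominal growth factor: 1.08200. Real growth factor = 1.08200 / 1.10544 ≈ 0.97880.
Annualized: 0.97880^(1/4) − 1 ≈ -0.00534.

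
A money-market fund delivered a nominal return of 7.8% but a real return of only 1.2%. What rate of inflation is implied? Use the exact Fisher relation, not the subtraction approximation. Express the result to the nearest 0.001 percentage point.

From (1+r_nom) = (1+r_real)(1+π), we get 1+π = (1 + 7.8%)/(1 + 1.2%) = 1.078/1.012 ≈ 1.06522.
So π ≈ 6.5217%.

6.522%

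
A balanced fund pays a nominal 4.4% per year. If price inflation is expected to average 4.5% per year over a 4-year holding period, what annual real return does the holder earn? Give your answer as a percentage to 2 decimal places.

With constant rates the annual real return is the same each year: (1+4.4%)/(1+4.5%) − 1 = -0.00096.

-0.10%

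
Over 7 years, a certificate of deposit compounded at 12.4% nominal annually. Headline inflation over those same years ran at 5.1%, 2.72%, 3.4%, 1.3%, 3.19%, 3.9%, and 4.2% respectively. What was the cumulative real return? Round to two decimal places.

79.41%

Cumulative inflation factor: 1.051 × 1.0272 × 1.034 × 1.013 × 1.0319 × 1.039 × 1.042 ≈ 1.26331.
Nominal growth factor: 2.26654. Real growth factor = 2.26654 / 1.26331 ≈ 1.79414.
Total real return ≈ 79.4137%.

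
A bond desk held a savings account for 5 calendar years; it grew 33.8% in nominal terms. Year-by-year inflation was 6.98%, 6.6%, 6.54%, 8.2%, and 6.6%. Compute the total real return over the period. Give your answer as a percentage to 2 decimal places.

Cumulative inflation factor: 1.0698 × 1.066 × 1.0654 × 1.082 × 1.066 ≈ 1.40138.
Nominal growth factor: 1.33800. Real growth factor = 1.33800 / 1.40138 ≈ 0.95477.
Total real return ≈ -4.5229%.

-4.52%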